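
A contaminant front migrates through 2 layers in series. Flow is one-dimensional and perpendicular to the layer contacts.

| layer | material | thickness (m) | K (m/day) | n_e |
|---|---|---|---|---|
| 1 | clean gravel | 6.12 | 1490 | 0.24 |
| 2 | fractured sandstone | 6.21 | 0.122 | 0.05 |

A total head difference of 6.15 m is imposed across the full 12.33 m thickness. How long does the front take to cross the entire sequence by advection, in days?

14.7

With flow normal to the layers, continuity requires the same specific discharge q through every layer.
Σ(b_i/K_i) = 6.12/1490 + 6.21/0.122 = 50.91 d.
q = Δh / Σ(b_i/K_i) = 6.15 / 50.91 = 0.1208 m/day.
In each layer the seepage velocity is v_i = q/n_i, so the layer transit time is t_i = b_i·n_i / q:
  layer 1 (clean gravel): t_1 = 6.12 × 0.24 / 0.1208 = 12.16 d
  layer 2 (fractured sandstone): t_2 = 6.21 × 0.05 / 0.1208 = 2.570 d
Total t = Σ t_i = 14.73 days.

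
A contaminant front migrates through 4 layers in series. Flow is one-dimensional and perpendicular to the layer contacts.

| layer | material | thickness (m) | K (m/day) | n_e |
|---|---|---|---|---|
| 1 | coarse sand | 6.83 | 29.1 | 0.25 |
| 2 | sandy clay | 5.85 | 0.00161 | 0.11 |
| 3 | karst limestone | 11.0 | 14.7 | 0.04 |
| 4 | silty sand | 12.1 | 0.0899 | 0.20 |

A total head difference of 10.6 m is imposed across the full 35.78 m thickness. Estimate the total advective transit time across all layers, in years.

5.07

With flow normal to the layers, continuity requires the same specific discharge q through every layer.
Σ(b_i/K_i) = 6.83/29.1 + 5.85/0.00161 + 11.0/14.7 + 12.1/0.0899 = 3769 d.
q = Δh / Σ(b_i/K_i) = 10.6 / 3769 = 0.002812 m/day.
In each layer the seepage velocity is v_i = q/n_i, so the layer transit time is t_i = b_i·n_i / q:
  layer 1 (coarse sand): t_1 = 6.83 × 0.25 / 0.002812 = 607.1 d
  layer 2 (sandy clay): t_2 = 5.85 × 0.11 / 0.002812 = 228.8 d
  layer 3 (karst limestone): t_3 = 11.0 × 0.04 / 0.002812 = 156.5 d
  layer 4 (silty sand): t_4 = 12.1 × 0.20 / 0.002812 = 860.5 d
Total t = Σ t_i = 1853 days = 5.073 years.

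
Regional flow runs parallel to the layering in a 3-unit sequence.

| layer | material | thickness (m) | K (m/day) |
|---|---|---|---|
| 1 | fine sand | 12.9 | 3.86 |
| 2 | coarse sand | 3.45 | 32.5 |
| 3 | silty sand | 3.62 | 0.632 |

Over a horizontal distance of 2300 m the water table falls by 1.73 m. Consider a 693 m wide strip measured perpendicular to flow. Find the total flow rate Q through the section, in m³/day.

85.6

Flow is parallel to layering, so each bed carries its own Darcy discharge and the transmissivities add.
Σ(K_i·b_i) = 3.86×12.9 + 32.5×3.45 + 0.632×3.62 = 164.2 m²/day.
Hydraulic gradient i = Δh / L = 1.73 / 2300 = 0.0007522.
Q = Σ(K_i·b_i) · W · i = 164.2 × 693 × 0.0007522 = 85.59 m³/day.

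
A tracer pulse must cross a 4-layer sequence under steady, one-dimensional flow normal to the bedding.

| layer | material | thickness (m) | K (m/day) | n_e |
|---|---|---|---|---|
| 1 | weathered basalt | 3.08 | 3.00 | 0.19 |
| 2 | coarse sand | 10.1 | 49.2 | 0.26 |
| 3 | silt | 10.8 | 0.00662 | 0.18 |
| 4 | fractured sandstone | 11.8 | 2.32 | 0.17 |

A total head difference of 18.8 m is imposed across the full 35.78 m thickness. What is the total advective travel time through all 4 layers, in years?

1.71

With flow normal to the layers, continuity requires the same specific discharge q through every layer.
Σ(b_i/K_i) = 3.08/3.00 + 10.1/49.2 + 10.8/0.00662 + 11.8/2.32 = 1638 d.
q = Δh / Σ(b_i/K_i) = 18.8 / 1638 = 0.01148 m/day.
In each layer the seepage velocity is v_i = q/n_i, so the layer transit time is t_i = b_i·n_i / q:
  layer 1 (weathered basalt): t_1 = 3.08 × 0.19 / 0.01148 = 50.98 d
  layer 2 (coarse sand): t_2 = 10.1 × 0.26 / 0.01148 = 228.8 d
  layer 3 (silt): t_3 = 10.8 × 0.18 / 0.01148 = 169.3 d
  layer 4 (fractured sandstone): t_4 = 11.8 × 0.17 / 0.01148 = 174.8 d
Total t = Σ t_i = 623.8 days = 1.708 years.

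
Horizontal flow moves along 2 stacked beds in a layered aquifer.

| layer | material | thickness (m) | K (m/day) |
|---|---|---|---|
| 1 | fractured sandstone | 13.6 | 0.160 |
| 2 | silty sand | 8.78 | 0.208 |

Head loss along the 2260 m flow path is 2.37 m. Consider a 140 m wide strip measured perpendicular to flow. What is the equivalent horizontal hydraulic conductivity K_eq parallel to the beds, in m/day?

0.179

Flow is parallel to layering, so each bed carries its own Darcy discharge and the transmissivities add.
Σ(K_i·b_i) = 0.160×13.6 + 0.208×8.78 = 4.002 m²/day.
Total thickness b = 22.38 m, so K_eq = Σ(K_i·b_i)/b = 0.1788 m/day.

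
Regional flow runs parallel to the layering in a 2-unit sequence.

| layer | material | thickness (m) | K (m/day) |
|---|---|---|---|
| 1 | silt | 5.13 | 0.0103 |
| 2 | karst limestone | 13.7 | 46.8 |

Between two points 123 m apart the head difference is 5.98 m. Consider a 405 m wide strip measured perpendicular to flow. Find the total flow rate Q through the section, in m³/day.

12600

Flow is parallel to layering, so each bed carries its own Darcy discharge and the transmissivities add.
Σ(K_i·b_i) = 0.0103×5.13 + 46.8×13.7 = 641.2 m²/day.
Hydraulic gradient i = Δh / L = 5.98 / 123 = 0.04862.
Q = Σ(K_i·b_i) · W · i = 641.2 × 405 × 0.04862 = 12626 m³/day.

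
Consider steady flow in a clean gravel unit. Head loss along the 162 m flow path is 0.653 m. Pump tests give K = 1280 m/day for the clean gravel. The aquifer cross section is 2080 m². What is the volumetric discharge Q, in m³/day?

Hydraulic gradient i = Δh / L = 0.653 / 162 = 0.004031.
Darcy's law: Q = K · A · i = 1280 × 2080 × 0.004031 = 10732 m³/day.

10700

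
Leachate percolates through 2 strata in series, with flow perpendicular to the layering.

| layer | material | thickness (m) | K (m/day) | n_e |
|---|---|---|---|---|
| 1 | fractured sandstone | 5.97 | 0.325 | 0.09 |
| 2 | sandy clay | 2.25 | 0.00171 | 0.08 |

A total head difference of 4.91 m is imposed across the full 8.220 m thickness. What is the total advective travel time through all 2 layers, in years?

0.534

With flow normal to the layers, continuity requires the same specific discharge q through every layer.
Σ(b_i/K_i) = 5.97/0.325 + 2.25/0.00171 = 1334 d.
q = Δh / Σ(b_i/K_i) = 4.91 / 1334 = 0.003680 m/day.
In each layer the seepage velocity is v_i = q/n_i, so the layer transit time is t_i = b_i·n_i / q:
  layer 1 (fractured sandstone): t_1 = 5.97 × 0.09 / 0.003680 = 146.0 d
  layer 2 (sandy clay): t_2 = 2.25 × 0.08 / 0.003680 = 48.91 d
Total t = Σ t_i = 194.9 days = 0.5336 years.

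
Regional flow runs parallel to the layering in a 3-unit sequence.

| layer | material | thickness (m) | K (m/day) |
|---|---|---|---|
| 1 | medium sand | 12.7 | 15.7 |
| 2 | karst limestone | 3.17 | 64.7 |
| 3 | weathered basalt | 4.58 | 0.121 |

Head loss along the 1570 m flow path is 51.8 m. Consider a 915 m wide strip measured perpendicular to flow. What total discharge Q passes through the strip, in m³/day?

Flow is parallel to layering, so each bed carries its own Darcy discharge and the transmissivities add.
Σ(K_i·b_i) = 15.7×12.7 + 64.7×3.17 + 0.121×4.58 = 405.0 m²/day.
Hydraulic gradient i = Δh / L = 51.8 / 1570 = 0.03299.
Q = Σ(K_i·b_i) · W · i = 405.0 × 915 × 0.03299 = 12228 m³/day.

12200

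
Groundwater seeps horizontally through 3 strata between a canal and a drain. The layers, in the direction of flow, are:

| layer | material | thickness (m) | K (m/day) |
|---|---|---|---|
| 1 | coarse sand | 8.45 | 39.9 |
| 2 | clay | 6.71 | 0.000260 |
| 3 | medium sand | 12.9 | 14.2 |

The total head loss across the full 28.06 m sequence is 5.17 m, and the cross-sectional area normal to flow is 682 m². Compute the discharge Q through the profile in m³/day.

0.137

Flow is perpendicular to layering, so the layers act in series and the equivalent K is the thickness-weighted harmonic mean.
Total thickness L = 8.45 + 6.71 + 12.9 = 28.06 m.
Σ(b_i/K_i) = 8.45/39.9 + 6.71/0.000260 + 12.9/14.2 = 25809 d.
K_eq = L / Σ(b_i/K_i) = 28.06 / 25809 = 0.001087 m/day.
Q = K_eq · A · (Δh/L) = 0.001087 × 682 × (5.17/28.06) = 0.1366 m³/day.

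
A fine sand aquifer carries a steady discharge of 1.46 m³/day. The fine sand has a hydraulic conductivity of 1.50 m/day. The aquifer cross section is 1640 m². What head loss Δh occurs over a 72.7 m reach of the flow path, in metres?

0.0431

From Q = K·A·i, i = Q / (K·A) = 1.46 / (1.500 × 1640) = 0.0005935.
Head loss Δh = i · L = 0.0005935 × 72.7 = 0.04315 m.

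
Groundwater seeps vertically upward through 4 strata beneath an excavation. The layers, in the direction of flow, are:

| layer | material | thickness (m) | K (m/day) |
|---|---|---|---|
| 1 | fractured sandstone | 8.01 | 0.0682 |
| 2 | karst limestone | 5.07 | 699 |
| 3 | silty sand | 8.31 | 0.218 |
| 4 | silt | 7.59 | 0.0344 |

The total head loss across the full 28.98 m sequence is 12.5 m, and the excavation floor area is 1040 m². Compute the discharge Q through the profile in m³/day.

34.6

Flow is perpendicular to layering, so the layers act in series and the equivalent K is the thickness-weighted harmonic mean.
Total thickness L = 8.01 + 5.07 + 8.31 + 7.59 = 28.98 m.
Σ(b_i/K_i) = 8.01/0.0682 + 5.07/699 + 8.31/0.218 + 7.59/0.0344 = 376.2 d.
K_eq = L / Σ(b_i/K_i) = 28.98 / 376.2 = 0.07703 m/day.
Q = K_eq · A · (Δh/L) = 0.07703 × 1040 × (12.5/28.98) = 34.55 m³/day.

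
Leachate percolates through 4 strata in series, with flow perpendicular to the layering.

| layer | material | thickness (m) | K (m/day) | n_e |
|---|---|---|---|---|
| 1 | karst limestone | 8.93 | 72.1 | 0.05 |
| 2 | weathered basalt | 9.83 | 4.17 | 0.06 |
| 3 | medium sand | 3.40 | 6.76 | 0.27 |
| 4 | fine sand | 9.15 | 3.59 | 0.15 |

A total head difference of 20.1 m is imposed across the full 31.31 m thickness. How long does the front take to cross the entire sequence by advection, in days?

With flow normal to the layers, continuity requires the same specific discharge q through every layer.
Σ(b_i/K_i) = 8.93/72.1 + 9.83/4.17 + 3.40/6.76 + 9.15/3.59 = 5.533 d.
q = Δh / Σ(b_i/K_i) = 20.1 / 5.533 = 3.633 m/day.
In each layer the seepage velocity is v_i = q/n_i, so the layer transit time is t_i = b_i·n_i / q:
  layer 1 (karst limestone): t_1 = 8.93 × 0.05 / 3.633 = 0.1229 d
  layer 2 (weathered basalt): t_2 = 9.83 × 0.06 / 3.633 = 0.1624 d
  layer 3 (medium sand): t_3 = 3.40 × 0.27 / 3.633 = 0.2527 d
  layer 4 (fine sand): t_4 = 9.15 × 0.15 / 3.633 = 0.3778 d
Total t = Σ t_i = 0.9158 days.

0.916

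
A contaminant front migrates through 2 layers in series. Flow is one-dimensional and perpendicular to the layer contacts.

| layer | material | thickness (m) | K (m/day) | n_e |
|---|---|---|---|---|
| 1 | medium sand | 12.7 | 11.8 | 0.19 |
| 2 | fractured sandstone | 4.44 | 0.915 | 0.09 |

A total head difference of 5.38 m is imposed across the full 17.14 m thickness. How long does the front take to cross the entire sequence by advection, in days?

With flow normal to the layers, continuity requires the same specific discharge q through every layer.
Σ(b_i/K_i) = 12.7/11.8 + 4.44/0.915 = 5.929 d.
q = Δh / Σ(b_i/K_i) = 5.38 / 5.929 = 0.9074 m/day.
In each layer the seepage velocity is v_i = q/n_i, so the layer transit time is t_i = b_i·n_i / q:
  layer 1 (medium sand): t_1 = 12.7 × 0.19 / 0.9074 = 2.659 d
  layer 2 (fractured sandstone): t_2 = 4.44 × 0.09 / 0.9074 = 0.4404 d
Total t = Σ t_i = 3.099 days.

3.10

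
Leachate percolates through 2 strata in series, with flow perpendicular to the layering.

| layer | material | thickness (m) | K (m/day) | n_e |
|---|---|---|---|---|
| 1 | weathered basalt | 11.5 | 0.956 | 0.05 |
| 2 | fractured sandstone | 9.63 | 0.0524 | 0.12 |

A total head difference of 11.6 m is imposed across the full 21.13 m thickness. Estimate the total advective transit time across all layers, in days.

29.2

With flow normal to the layers, continuity requires the same specific discharge q through every layer.
Σ(b_i/K_i) = 11.5/0.956 + 9.63/0.0524 = 195.8 d.
q = Δh / Σ(b_i/K_i) = 11.6 / 195.8 = 0.05924 m/day.
In each layer the seepage velocity is v_i = q/n_i, so the layer transit time is t_i = b_i·n_i / q:
  layer 1 (weathered basalt): t_1 = 11.5 × 0.05 / 0.05924 = 9.706 d
  layer 2 (fractured sandstone): t_2 = 9.63 × 0.12 / 0.05924 = 19.51 d
Total t = Σ t_i = 29.21 days.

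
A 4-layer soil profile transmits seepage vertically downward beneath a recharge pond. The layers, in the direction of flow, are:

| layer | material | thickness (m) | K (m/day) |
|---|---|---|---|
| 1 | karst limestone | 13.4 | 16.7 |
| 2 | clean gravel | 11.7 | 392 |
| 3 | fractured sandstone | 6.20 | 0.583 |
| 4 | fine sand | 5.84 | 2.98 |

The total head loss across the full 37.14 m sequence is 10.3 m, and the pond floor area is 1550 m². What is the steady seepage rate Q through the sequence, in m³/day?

Flow is perpendicular to layering, so the layers act in series and the equivalent K is the thickness-weighted harmonic mean.
Total thickness L = 13.4 + 11.7 + 6.20 + 5.84 = 37.14 m.
Σ(b_i/K_i) = 13.4/16.7 + 11.7/392 + 6.20/0.583 + 5.84/2.98 = 13.43 d.
K_eq = L / Σ(b_i/K_i) = 37.14 / 13.43 = 2.766 m/day.
Q = K_eq · A · (Δh/L) = 2.766 × 1550 × (10.3/37.14) = 1189 m³/day.

1190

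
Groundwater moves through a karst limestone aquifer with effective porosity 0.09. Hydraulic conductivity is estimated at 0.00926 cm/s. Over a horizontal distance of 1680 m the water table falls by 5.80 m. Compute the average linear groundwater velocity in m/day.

Convert K: 0.00926 cm/s × 864 = 8.001 m/day.
Hydraulic gradient i = Δh / L = 5.80 / 1680 = 0.003452.
Darcy flux q = K · i = 8.001 × 0.003452 = 0.02762 m/day.
Seepage velocity v = q / n_e = 0.02762 / 0.09 = 0.3069 m/day.

0.307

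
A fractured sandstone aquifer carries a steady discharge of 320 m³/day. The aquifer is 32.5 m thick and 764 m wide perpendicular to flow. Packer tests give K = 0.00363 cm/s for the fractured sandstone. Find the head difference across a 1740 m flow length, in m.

Convert K: 0.00363 cm/s × 864 = 3.136 m/day.
Cross-sectional area A = 764 × 32.5 = 24830 m².
From Q = K·A·i, i = Q / (K·A) = 320 / (3.136 × 24830) = 0.004109.
Head loss Δh = i · L = 0.004109 × 1740 = 7.150 m.

7.15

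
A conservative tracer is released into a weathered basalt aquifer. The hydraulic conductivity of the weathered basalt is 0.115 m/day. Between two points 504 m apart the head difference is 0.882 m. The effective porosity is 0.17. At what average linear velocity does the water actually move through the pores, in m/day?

Hydraulic gradient i = Δh / L = 0.882 / 504 = 0.001750.
Darcy flux q = K · i = 0.1150 × 0.001750 = 0.0002013 m/day.
Seepage velocity v = q / n_e = 0.0002013 / 0.17 = 0.001184 m/day.

0.00118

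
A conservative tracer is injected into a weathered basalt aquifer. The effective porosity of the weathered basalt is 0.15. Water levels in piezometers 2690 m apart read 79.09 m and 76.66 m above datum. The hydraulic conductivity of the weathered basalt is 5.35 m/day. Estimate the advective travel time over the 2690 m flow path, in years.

Hydraulic gradient i = (79.09 − 76.66) / 2690 = 2.43 / 2690 = 0.0009033.
Darcy flux q = K · i = 5.350 × 0.0009033 = 0.004833 m/day.
Seepage velocity v = q / n_e = 0.004833 / 0.15 = 0.03222 m/day.
Travel time t = L / v = 2690 / 0.03222 = 83490 days = 228.6 years.

229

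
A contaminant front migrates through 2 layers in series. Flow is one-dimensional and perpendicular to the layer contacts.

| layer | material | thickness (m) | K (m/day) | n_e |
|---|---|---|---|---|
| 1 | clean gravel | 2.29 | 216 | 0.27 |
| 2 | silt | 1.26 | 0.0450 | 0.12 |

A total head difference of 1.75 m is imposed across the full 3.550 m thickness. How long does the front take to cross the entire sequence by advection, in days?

12.3

With flow normal to the layers, continuity requires the same specific discharge q through every layer.
Σ(b_i/K_i) = 2.29/216 + 1.26/0.0450 = 28.01 d.
q = Δh / Σ(b_i/K_i) = 1.75 / 28.01 = 0.06248 m/day.
In each layer the seepage velocity is v_i = q/n_i, so the layer transit time is t_i = b_i·n_i / q:
  layer 1 (clean gravel): t_1 = 2.29 × 0.27 / 0.06248 = 9.897 d
  layer 2 (silt): t_2 = 1.26 × 0.12 / 0.06248 = 2.420 d
Total t = Σ t_i = 12.32 days.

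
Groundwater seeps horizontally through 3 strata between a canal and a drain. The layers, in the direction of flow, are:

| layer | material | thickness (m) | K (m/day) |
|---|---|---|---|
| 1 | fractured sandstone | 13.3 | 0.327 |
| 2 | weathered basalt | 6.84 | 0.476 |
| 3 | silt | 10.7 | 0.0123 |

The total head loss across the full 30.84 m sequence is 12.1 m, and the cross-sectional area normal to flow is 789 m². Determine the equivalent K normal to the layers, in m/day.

0.0333

Flow is perpendicular to layering, so the layers act in series and the equivalent K is the thickness-weighted harmonic mean.
Total thickness L = 13.3 + 6.84 + 10.7 = 30.84 m.
Σ(b_i/K_i) = 13.3/0.327 + 6.84/0.476 + 10.7/0.0123 = 925.0 d.
K_eq = L / Σ(b_i/K_i) = 30.84 / 925.0 = 0.03334 m/day.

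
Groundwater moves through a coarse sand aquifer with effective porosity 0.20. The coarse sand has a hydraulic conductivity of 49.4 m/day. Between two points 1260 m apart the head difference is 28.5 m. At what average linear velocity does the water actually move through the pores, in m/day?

Hydraulic gradient i = Δh / L = 28.5 / 1260 = 0.02262.
Darcy flux q = K · i = 49.40 × 0.02262 = 1.117 m/day.
Seepage velocity v = q / n_e = 1.117 / 0.20 = 5.587 m/day.

5.59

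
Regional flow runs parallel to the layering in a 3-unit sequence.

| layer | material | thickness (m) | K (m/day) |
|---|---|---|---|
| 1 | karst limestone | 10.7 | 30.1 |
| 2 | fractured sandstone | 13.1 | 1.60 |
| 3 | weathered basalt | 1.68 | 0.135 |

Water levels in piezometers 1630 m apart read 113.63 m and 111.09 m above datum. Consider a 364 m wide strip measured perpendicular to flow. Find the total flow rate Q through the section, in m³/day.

195

Flow is parallel to layering, so each bed carries its own Darcy discharge and the transmissivities add.
Σ(K_i·b_i) = 30.1×10.7 + 1.60×13.1 + 0.135×1.68 = 343.3 m²/day.
Hydraulic gradient i = (113.63 − 111.09) / 1630 = 2.54 / 1630 = 0.001558.
Q = Σ(K_i·b_i) · W · i = 343.3 × 364 × 0.001558 = 194.7 m³/day.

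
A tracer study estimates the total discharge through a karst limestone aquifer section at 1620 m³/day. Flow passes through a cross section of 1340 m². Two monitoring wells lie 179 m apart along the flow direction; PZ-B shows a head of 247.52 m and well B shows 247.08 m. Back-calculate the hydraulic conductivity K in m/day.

492

Hydraulic gradient i = (247.52 − 247.08) / 179 = 0.44 / 179 = 0.002458.
From Q = K·A·i, K = Q / (A·i) = 1620 / (1340 × 0.002458) = 491.8 m/day.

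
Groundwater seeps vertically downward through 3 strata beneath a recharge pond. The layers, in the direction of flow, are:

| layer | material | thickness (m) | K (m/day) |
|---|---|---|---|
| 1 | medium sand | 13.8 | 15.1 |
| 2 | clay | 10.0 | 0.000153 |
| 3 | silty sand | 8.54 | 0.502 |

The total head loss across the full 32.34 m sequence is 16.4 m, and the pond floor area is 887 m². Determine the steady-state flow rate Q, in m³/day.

0.223

Flow is perpendicular to layering, so the layers act in series and the equivalent K is the thickness-weighted harmonic mean.
Total thickness L = 13.8 + 10.0 + 8.54 = 32.34 m.
Σ(b_i/K_i) = 13.8/15.1 + 10.0/0.000153 + 8.54/0.502 = 65377 d.
K_eq = L / Σ(b_i/K_i) = 32.34 / 65377 = 0.0004947 m/day.
Q = K_eq · A · (Δh/L) = 0.0004947 × 887 × (16.4/32.34) = 0.2225 m³/day.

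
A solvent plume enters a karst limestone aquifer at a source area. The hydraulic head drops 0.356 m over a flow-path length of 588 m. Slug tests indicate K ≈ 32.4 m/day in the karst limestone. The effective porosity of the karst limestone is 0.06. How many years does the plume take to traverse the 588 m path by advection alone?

Hydraulic gradient i = Δh / L = 0.356 / 588 = 0.0006054.
Darcy flux q = K · i = 32.40 × 0.0006054 = 0.01962 m/day.
Seepage velocity v = q / n_e = 0.01962 / 0.06 = 0.3269 m/day.
Travel time t = L / v = 588 / 0.3269 = 1799 days = 4.924 years.

4.92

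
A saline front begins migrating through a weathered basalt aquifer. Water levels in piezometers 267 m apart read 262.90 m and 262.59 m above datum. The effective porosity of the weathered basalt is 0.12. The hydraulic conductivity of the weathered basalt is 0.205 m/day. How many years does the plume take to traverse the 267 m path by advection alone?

Hydraulic gradient i = (262.90 − 262.59) / 267 = 0.31 / 267 = 0.001161.
Darcy flux q = K · i = 0.2050 × 0.001161 = 0.0002380 m/day.
Seepage velocity v = q / n_e = 0.0002380 / 0.12 = 0.001983 m/day.
Travel time t = L / v = 267 / 0.001983 = 1.346e+05 days = 368.6 years.

369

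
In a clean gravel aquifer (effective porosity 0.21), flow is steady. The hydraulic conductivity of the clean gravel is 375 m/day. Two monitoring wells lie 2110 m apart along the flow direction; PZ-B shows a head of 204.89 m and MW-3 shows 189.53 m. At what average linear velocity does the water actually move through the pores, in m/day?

Hydraulic gradient i = (204.89 − 189.53) / 2110 = 15.36 / 2110 = 0.007280.
Darcy flux q = K · i = 375.0 × 0.007280 = 2.730 m/day.
Seepage velocity v = q / n_e = 2.730 / 0.21 = 13.00 m/day.

13.0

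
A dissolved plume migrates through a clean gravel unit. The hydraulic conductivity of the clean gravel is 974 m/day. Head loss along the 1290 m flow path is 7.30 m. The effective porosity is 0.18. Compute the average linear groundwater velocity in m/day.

30.6

Hydraulic gradient i = Δh / L = 7.30 / 1290 = 0.005659.
Darcy flux q = K · i = 974.0 × 0.005659 = 5.512 m/day.
Seepage velocity v = q / n_e = 5.512 / 0.18 = 30.62 m/day.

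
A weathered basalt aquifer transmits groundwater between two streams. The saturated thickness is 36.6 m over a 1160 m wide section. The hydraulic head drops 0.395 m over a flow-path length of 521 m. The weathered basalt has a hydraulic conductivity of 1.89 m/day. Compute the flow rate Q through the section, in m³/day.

60.8

Cross-sectional area A = 1160 × 36.6 = 42456 m².
Hydraulic gradient i = Δh / L = 0.395 / 521 = 0.0007582.
Darcy's law: Q = K · A · i = 1.890 × 42456 × 0.0007582 = 60.84 m³/day.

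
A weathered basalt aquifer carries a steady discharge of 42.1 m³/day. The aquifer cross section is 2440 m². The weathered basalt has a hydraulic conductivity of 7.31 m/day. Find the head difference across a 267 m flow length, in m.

From Q = K·A·i, i = Q / (K·A) = 42.1 / (7.310 × 2440) = 0.002360.
Head loss Δh = i · L = 0.002360 × 267 = 0.6302 m.

0.630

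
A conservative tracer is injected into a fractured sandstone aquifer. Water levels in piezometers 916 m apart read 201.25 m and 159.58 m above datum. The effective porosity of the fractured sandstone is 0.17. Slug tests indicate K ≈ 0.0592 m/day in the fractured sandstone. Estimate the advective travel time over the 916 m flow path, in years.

158

Hydraulic gradient i = (201.25 − 159.58) / 916 = 41.67 / 916 = 0.04549.
Darcy flux q = K · i = 0.05920 × 0.04549 = 0.002693 m/day.
Seepage velocity v = q / n_e = 0.002693 / 0.17 = 0.01584 m/day.
Travel time t = L / v = 916 / 0.01584 = 57822 days = 158.3 years.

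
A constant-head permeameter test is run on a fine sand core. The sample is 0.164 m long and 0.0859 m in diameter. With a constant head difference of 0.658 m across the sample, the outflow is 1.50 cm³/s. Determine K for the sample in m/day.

Cross-sectional area A = π·(d/2)² = π × (0.0859/2)² = 0.005795 m².
Convert discharge: 1.50 cm³/s = 1.500e-06 m³/s.
Darcy's law rearranged: K = Q·L / (A·Δh) = 1.500e-06 × 0.164 / (0.005795 × 0.658) = 6.451e-05 m/s = 5.574 m/day.

5.57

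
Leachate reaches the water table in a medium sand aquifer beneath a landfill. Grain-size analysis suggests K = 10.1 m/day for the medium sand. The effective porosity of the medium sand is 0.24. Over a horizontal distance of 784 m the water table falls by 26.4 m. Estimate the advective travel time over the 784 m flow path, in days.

Hydraulic gradient i = Δh / L = 26.4 / 784 = 0.03367.
Darcy flux q = K · i = 10.10 × 0.03367 = 0.3401 m/day.
Seepage velocity v = q / n_e = 0.3401 / 0.24 = 1.417 m/day.
Travel time t = L / v = 784 / 1.417 = 553.2 days.

553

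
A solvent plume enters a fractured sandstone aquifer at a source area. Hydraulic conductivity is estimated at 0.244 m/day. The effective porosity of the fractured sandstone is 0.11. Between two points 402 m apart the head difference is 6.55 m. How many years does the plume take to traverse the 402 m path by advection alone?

Hydraulic gradient i = Δh / L = 6.55 / 402 = 0.01629.
Darcy flux q = K · i = 0.2440 × 0.01629 = 0.003976 m/day.
Seepage velocity v = q / n_e = 0.003976 / 0.11 = 0.03614 m/day.
Travel time t = L / v = 402 / 0.03614 = 11123 days = 30.45 years.

30.5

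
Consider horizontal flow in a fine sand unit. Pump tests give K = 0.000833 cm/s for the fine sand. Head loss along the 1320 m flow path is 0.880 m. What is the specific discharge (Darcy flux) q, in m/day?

0.000480

Convert K: 0.000833 cm/s × 864 = 0.7197 m/day.
Hydraulic gradient i = Δh / L = 0.880 / 1320 = 0.0006667.
Specific discharge q = K · i = 0.7197 × 0.0006667 = 0.0004798 m/day.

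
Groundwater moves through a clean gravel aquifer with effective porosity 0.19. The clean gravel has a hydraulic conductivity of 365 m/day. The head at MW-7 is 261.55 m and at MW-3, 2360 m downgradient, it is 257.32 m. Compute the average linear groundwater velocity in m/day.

3.44

Hydraulic gradient i = (261.55 − 257.32) / 2360 = 4.23 / 2360 = 0.001792.
Darcy flux q = K · i = 365.0 × 0.001792 = 0.6542 m/day.
Seepage velocity v = q / n_e = 0.6542 / 0.19 = 3.443 m/day.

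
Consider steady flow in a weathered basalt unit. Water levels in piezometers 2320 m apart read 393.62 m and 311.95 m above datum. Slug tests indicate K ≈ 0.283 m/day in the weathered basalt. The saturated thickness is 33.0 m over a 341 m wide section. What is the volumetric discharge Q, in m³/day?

Cross-sectional area A = 341 × 33.0 = 11253 m².
Hydraulic gradient i = (393.62 − 311.95) / 2320 = 81.67 / 2320 = 0.03520.
Darcy's law: Q = K · A · i = 0.2830 × 11253 × 0.03520 = 112.1 m³/day.

112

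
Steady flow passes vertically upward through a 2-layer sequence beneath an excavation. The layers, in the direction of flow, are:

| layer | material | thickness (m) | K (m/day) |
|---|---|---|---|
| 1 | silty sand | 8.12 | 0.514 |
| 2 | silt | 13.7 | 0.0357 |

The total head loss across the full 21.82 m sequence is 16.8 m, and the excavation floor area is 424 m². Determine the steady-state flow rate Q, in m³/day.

17.8

Flow is perpendicular to layering, so the layers act in series and the equivalent K is the thickness-weighted harmonic mean.
Total thickness L = 8.12 + 13.7 = 21.82 m.
Σ(b_i/K_i) = 8.12/0.514 + 13.7/0.0357 = 399.6 d.
K_eq = L / Σ(b_i/K_i) = 21.82 / 399.6 = 0.05461 m/day.
Q = K_eq · A · (Δh/L) = 0.05461 × 424 × (16.8/21.82) = 17.83 m³/day.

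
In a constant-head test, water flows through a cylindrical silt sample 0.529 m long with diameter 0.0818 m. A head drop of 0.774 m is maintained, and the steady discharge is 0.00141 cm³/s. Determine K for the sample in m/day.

0.0158

Cross-sectional area A = π·(d/2)² = π × (0.0818/2)² = 0.005255 m².
Convert discharge: 0.00141 cm³/s = 1.410e-09 m³/s.
Darcy's law rearranged: K = Q·L / (A·Δh) = 1.410e-09 × 0.529 / (0.005255 × 0.774) = 1.834e-07 m/s = 0.01584 m/day.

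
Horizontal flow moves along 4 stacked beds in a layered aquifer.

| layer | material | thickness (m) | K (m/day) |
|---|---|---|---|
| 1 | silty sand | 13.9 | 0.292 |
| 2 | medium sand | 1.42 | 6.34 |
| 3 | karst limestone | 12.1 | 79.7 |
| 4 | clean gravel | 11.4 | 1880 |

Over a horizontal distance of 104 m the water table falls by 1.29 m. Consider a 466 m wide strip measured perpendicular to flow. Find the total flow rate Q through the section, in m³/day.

130000

Flow is parallel to layering, so each bed carries its own Darcy discharge and the transmissivities add.
Σ(K_i·b_i) = 0.292×13.9 + 6.34×1.42 + 79.7×12.1 + 1880×11.4 = 22409 m²/day.
Hydraulic gradient i = Δh / L = 1.29 / 104 = 0.01240.
Q = Σ(K_i·b_i) · W · i = 22409 × 466 × 0.01240 = 1.295e+05 m³/day.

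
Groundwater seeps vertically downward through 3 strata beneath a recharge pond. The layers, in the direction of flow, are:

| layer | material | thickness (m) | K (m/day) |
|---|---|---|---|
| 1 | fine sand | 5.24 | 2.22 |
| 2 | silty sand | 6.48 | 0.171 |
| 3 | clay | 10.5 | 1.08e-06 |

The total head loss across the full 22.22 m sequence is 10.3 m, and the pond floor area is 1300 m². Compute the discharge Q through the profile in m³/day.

0.00138

Flow is perpendicular to layering, so the layers act in series and the equivalent K is the thickness-weighted harmonic mean.
Total thickness L = 5.24 + 6.48 + 10.5 = 22.22 m.
Σ(b_i/K_i) = 5.24/2.22 + 6.48/0.171 + 10.5/1.08e-06 = 9.722e+06 d.
K_eq = L / Σ(b_i/K_i) = 22.22 / 9.722e+06 = 2.285e-06 m/day.
Q = K_eq · A · (Δh/L) = 2.285e-06 × 1300 × (10.3/22.22) = 0.001377 m³/day.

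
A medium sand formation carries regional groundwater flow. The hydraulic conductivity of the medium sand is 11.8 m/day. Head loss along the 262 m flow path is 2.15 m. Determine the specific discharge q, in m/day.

0.0968

Hydraulic gradient i = Δh / L = 2.15 / 262 = 0.008206.
Specific discharge q = K · i = 11.80 × 0.008206 = 0.09683 m/day.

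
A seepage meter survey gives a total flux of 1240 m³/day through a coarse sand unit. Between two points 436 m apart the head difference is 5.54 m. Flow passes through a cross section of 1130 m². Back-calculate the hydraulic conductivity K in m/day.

86.4

Hydraulic gradient i = Δh / L = 5.54 / 436 = 0.01271.
From Q = K·A·i, K = Q / (A·i) = 1240 / (1130 × 0.01271) = 86.36 m/day.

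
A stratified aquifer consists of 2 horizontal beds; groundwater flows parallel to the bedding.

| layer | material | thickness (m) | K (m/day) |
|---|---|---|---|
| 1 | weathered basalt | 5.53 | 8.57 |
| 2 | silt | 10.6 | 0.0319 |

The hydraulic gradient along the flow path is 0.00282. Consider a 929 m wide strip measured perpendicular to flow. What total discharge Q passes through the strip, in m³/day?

125

Flow is parallel to layering, so each bed carries its own Darcy discharge and the transmissivities add.
Σ(K_i·b_i) = 8.57×5.53 + 0.0319×10.6 = 47.73 m²/day.
Hydraulic gradient i = 0.00282.
Q = Σ(K_i·b_i) · W · i = 47.73 × 929 × 0.002820 = 125.0 m³/day.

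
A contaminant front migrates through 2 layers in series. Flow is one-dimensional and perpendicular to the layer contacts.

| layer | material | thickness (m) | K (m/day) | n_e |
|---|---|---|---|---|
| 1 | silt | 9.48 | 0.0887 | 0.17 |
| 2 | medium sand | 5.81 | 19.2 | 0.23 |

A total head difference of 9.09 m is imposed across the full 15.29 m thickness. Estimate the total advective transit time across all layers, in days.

34.8

With flow normal to the layers, continuity requires the same specific discharge q through every layer.
Σ(b_i/K_i) = 9.48/0.0887 + 5.81/19.2 = 107.2 d.
q = Δh / Σ(b_i/K_i) = 9.09 / 107.2 = 0.08481 m/day.
In each layer the seepage velocity is v_i = q/n_i, so the layer transit time is t_i = b_i·n_i / q:
  layer 1 (silt): t_1 = 9.48 × 0.17 / 0.08481 = 19.00 d
  layer 2 (medium sand): t_2 = 5.81 × 0.23 / 0.08481 = 15.76 d
Total t = Σ t_i = 34.76 days.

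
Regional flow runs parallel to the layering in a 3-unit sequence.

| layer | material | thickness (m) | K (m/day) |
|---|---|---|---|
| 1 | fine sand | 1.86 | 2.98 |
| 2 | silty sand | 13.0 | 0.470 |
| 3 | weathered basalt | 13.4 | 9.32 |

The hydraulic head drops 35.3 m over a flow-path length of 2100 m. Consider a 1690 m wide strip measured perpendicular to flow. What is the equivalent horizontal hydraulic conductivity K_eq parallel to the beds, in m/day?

Flow is parallel to layering, so each bed carries its own Darcy discharge and the transmissivities add.
Σ(K_i·b_i) = 2.98×1.86 + 0.470×13.0 + 9.32×13.4 = 136.5 m²/day.
Total thickness b = 28.26 m, so K_eq = Σ(K_i·b_i)/b = 4.832 m/day.

4.83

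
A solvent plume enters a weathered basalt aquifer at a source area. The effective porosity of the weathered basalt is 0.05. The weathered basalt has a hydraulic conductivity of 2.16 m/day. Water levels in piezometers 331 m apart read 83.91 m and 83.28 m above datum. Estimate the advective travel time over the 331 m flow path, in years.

Hydraulic gradient i = (83.91 − 83.28) / 331 = 0.63 / 331 = 0.001903.
Darcy flux q = K · i = 2.160 × 0.001903 = 0.004111 m/day.
Seepage velocity v = q / n_e = 0.004111 / 0.05 = 0.08222 m/day.
Travel time t = L / v = 331 / 0.08222 = 4026 days = 11.02 years.

11.0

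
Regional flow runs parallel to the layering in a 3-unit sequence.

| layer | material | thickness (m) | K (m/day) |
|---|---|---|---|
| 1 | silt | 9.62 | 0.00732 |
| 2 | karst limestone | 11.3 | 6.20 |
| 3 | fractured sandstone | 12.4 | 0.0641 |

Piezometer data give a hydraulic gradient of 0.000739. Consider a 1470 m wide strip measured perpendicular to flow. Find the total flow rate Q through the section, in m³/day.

Flow is parallel to layering, so each bed carries its own Darcy discharge and the transmissivities add.
Σ(K_i·b_i) = 0.00732×9.62 + 6.20×11.3 + 0.0641×12.4 = 70.93 m²/day.
Hydraulic gradient i = 0.000739.
Q = Σ(K_i·b_i) · W · i = 70.93 × 1470 × 0.0007390 = 77.05 m³/day.

77.0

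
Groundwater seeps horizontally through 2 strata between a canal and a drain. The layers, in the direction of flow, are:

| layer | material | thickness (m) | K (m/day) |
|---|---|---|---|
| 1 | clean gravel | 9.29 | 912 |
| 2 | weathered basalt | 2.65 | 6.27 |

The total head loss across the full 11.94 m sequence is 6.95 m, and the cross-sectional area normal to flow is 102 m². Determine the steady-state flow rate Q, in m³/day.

Flow is perpendicular to layering, so the layers act in series and the equivalent K is the thickness-weighted harmonic mean.
Total thickness L = 9.29 + 2.65 = 11.94 m.
Σ(b_i/K_i) = 9.29/912 + 2.65/6.27 = 0.4328 d.
K_eq = L / Σ(b_i/K_i) = 11.94 / 0.4328 = 27.59 m/day.
Q = K_eq · A · (Δh/L) = 27.59 × 102 × (6.95/11.94) = 1638 m³/day.

1640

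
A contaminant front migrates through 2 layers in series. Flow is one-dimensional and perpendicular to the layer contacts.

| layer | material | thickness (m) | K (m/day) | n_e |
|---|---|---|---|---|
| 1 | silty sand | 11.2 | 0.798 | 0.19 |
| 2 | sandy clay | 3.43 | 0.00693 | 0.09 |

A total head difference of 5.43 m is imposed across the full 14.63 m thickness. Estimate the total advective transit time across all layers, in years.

With flow normal to the layers, continuity requires the same specific discharge q through every layer.
Σ(b_i/K_i) = 11.2/0.798 + 3.43/0.00693 = 509.0 d.
q = Δh / Σ(b_i/K_i) = 5.43 / 509.0 = 0.01067 m/day.
In each layer the seepage velocity is v_i = q/n_i, so the layer transit time is t_i = b_i·n_i / q:
  layer 1 (silty sand): t_1 = 11.2 × 0.19 / 0.01067 = 199.5 d
  layer 2 (sandy clay): t_2 = 3.43 × 0.09 / 0.01067 = 28.94 d
Total t = Σ t_i = 228.4 days = 0.6253 years.

0.625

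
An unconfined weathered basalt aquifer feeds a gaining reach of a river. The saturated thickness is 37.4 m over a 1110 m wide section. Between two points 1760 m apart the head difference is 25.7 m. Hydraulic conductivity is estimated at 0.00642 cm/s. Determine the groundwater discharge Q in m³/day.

Convert K: 0.00642 cm/s × 864 = 5.547 m/day.
Cross-sectional area A = 1110 × 37.4 = 41514 m².
Hydraulic gradient i = Δh / L = 25.7 / 1760 = 0.01460.
Darcy's law: Q = K · A · i = 5.547 × 41514 × 0.01460 = 3363 m³/day.

3360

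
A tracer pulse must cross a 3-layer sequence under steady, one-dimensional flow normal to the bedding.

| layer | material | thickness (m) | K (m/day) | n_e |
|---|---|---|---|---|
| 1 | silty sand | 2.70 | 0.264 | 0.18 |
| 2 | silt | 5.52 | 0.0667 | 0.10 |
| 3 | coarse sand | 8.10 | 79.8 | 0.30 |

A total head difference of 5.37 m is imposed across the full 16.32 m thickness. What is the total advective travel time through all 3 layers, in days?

With flow normal to the layers, continuity requires the same specific discharge q through every layer.
Σ(b_i/K_i) = 2.70/0.264 + 5.52/0.0667 + 8.10/79.8 = 93.09 d.
q = Δh / Σ(b_i/K_i) = 5.37 / 93.09 = 0.05769 m/day.
In each layer the seepage velocity is v_i = q/n_i, so the layer transit time is t_i = b_i·n_i / q:
  layer 1 (silty sand): t_1 = 2.70 × 0.18 / 0.05769 = 8.425 d
  layer 2 (silt): t_2 = 5.52 × 0.10 / 0.05769 = 9.569 d
  layer 3 (coarse sand): t_3 = 8.10 × 0.30 / 0.05769 = 42.12 d
Total t = Σ t_i = 60.12 days.

60.1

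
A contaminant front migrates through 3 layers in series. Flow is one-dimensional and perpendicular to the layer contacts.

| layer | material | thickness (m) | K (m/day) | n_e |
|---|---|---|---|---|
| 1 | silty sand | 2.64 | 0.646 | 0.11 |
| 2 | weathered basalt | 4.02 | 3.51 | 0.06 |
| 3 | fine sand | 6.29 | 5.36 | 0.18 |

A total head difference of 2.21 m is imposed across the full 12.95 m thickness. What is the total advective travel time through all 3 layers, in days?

With flow normal to the layers, continuity requires the same specific discharge q through every layer.
Σ(b_i/K_i) = 2.64/0.646 + 4.02/3.51 + 6.29/5.36 = 6.405 d.
q = Δh / Σ(b_i/K_i) = 2.21 / 6.405 = 0.3450 m/day.
In each layer the seepage velocity is v_i = q/n_i, so the layer transit time is t_i = b_i·n_i / q:
  layer 1 (silty sand): t_1 = 2.64 × 0.11 / 0.3450 = 0.8417 d
  layer 2 (weathered basalt): t_2 = 4.02 × 0.06 / 0.3450 = 0.6991 d
  layer 3 (fine sand): t_3 = 6.29 × 0.18 / 0.3450 = 3.282 d
Total t = Σ t_i = 4.822 days.

4.82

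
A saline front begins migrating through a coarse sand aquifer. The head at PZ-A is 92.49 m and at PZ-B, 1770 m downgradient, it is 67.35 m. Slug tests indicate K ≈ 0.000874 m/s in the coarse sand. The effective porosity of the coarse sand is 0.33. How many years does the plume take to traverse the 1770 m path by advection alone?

Convert K: 0.000874 m/s × 86400 = 75.51 m/day.
Hydraulic gradient i = (92.49 − 67.35) / 1770 = 25.14 / 1770 = 0.01420.
Darcy flux q = K · i = 75.51 × 0.01420 = 1.073 m/day.
Seepage velocity v = q / n_e = 1.073 / 0.33 = 3.250 m/day.
Travel time t = L / v = 1770 / 3.250 = 544.6 days = 1.491 years.

1.49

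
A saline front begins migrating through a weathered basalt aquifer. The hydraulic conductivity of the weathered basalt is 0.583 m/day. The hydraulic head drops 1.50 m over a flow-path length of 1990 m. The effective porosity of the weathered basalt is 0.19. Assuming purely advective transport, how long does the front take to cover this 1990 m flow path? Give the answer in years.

Hydraulic gradient i = Δh / L = 1.50 / 1990 = 0.0007538.
Darcy flux q = K · i = 0.5830 × 0.0007538 = 0.0004394 m/day.
Seepage velocity v = q / n_e = 0.0004394 / 0.19 = 0.002313 m/day.
Travel time t = L / v = 1990 / 0.002313 = 8.604e+05 days = 2356 years.

2360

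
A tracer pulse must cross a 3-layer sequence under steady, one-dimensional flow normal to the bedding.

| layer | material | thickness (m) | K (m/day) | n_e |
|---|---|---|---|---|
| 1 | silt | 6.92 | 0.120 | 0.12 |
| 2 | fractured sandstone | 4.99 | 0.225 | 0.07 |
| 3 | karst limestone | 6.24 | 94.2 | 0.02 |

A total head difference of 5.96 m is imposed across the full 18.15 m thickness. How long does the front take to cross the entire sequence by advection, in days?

17.5

With flow normal to the layers, continuity requires the same specific discharge q through every layer.
Σ(b_i/K_i) = 6.92/0.120 + 4.99/0.225 + 6.24/94.2 = 79.91 d.
q = Δh / Σ(b_i/K_i) = 5.96 / 79.91 = 0.07458 m/day.
In each layer the seepage velocity is v_i = q/n_i, so the layer transit time is t_i = b_i·n_i / q:
  layer 1 (silt): t_1 = 6.92 × 0.12 / 0.07458 = 11.13 d
  layer 2 (fractured sandstone): t_2 = 4.99 × 0.07 / 0.07458 = 4.683 d
  layer 3 (karst limestone): t_3 = 6.24 × 0.02 / 0.07458 = 1.673 d
Total t = Σ t_i = 17.49 days.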